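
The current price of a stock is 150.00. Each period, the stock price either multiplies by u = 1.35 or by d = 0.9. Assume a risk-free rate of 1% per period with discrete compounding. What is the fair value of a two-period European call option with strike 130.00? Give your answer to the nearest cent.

Risk-neutral probability p = (1 + 0.01 − 0.9)/(1.35 − 0.9) = 0.1100/0.4500 = 0.2444
Terminal stock prices: S_uu = 273.4, S_ud = 182.2, S_dd = 121.5
Terminal payoffs (S − K): max(143.4, 0) = 143.4, max(52.25, 0) = 52.25, max(-8.5, 0) = 0
Node u (S = 202.5): V_u = 1/1.01·[0.2444·143.3750 + 0.7556·52.2500] = 73.7871
Node d (S = 135): V_d = 1/1.01·[0.2444·52.2500 + 0.7556·0.0000] = 12.6458
Node 0 (S = 150): V_0 = 1/1.01·[0.2444·73.7871 + 0.7556·12.6458] = 27.3182

27.32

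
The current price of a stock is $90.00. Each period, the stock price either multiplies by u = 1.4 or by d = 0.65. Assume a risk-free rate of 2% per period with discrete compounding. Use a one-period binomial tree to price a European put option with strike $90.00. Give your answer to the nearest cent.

$15.65

Risk-neutral probability p = (1 + 0.02 − 0.65)/(1.4 − 0.65) = 0.3700/0.7500 = 0.4933
Terminal stock prices: S_u = 126, S_d = 58.5
Terminal payoffs (K − S): max(-36, 0) = 0, max(31.5, 0) = 31.5
Node 0 (S = 90): V_0 = 1/1.02·[0.4933·0.0000 + 0.5067·31.5000] = 15.6471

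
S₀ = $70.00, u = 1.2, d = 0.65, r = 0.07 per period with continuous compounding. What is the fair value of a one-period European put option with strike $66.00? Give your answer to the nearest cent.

Risk-neutral probability p = (e^0.07 − 0.65)/(1.2 − 0.65) = 0.4225/0.5500 = 0.7682
Terminal stock prices: S_u = 84, S_d = 45.5
Terminal payoffs (K − S): max(-18, 0) = 0, max(20.5, 0) = 20.5
Node 0 (S = 70): V_0 = e^(−0.07)·[0.7682·0.0000 + 0.2318·20.5000] = 4.4307

$4.43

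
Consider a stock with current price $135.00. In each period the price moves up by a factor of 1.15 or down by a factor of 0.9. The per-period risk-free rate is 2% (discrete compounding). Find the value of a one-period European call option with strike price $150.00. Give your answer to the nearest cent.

Risk-neutral probability p = (1 + 0.02 − 0.9)/(1.15 − 0.9) = 0.1200/0.2500 = 0.4800
Terminal stock prices: S_u = 155.2, S_d = 121.5
Terminal payoffs (S − K): max(5.25, 0) = 5.25, max(-28.5, 0) = 0
Node 0 (S = 135): V_0 = 1/1.02·[0.4800·5.2500 + 0.5200·0.0000] = 2.4706

$2.47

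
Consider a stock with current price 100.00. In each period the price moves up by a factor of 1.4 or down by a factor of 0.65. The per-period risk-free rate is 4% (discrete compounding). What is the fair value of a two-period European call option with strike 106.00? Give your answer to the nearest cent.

Risk-neutral probability p = (1 + 0.04 − 0.65)/(1.4 − 0.65) = 0.3900/0.7500 = 0.5200
Terminal stock prices: S_uu = 196, S_ud = 91, S_dd = 42.25
Terminal payoffs (S − K): max(90, 0) = 90, max(-15, 0) = 0, max(-63.75, 0) = 0
Node u (S = 140): V_u = 1/1.04·[0.5200·90.0000 + 0.4800·0.0000] = 45.0000
Node d (S = 65): V_d = 1/1.04·[0.5200·0.0000 + 0.4800·0.0000] = 0.0000
Node 0 (S = 100): V_0 = 1/1.04·[0.5200·45.0000 + 0.4800·0.0000] = 22.5000

22.50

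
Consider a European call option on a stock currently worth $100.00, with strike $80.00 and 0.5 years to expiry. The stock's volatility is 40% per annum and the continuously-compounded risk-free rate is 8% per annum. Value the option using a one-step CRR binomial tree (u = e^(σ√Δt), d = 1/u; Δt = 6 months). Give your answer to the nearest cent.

CRR parameters: u = e^(σ√Δt) = e^(0.4·√0.5) = 1.3269, d = 1/u = 0.7536
Per-period rate: rΔt = 0.08·0.5 = 0.04, so R = e^0.04 = 1.0408
Risk-neutral probability p = (e^0.04 − 0.7536)/(1.3269 − 0.7536) = 0.2872/0.5733 = 0.5009
Terminal stock prices: S_u = 132.7, S_d = 75.36
Terminal payoffs (S − K): max(52.69, 0) = 52.69, max(-4.636, 0) = 0
Node 0 (S = 100): V_0 = e^(−0.04)·[0.5009·52.6896 + 0.4991·0.0000] = 25.3598

$25.36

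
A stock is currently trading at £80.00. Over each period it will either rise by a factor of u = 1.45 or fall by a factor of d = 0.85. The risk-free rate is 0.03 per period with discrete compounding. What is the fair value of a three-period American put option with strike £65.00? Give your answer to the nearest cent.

£4.98

Risk-neutral probability p = (1 + 0.03 − 0.85)/(1.45 − 0.85) = 0.1800/0.6000 = 0.3000
Terminal stock prices: S_uuu = 243.9, S_uud = 143, S_udd = 83.81, S_ddd = 49.13
Terminal payoffs (K − S): max(-178.9, 0) = 0, max(-77.97, 0) = 0, max(-18.81, 0) = 0, max(15.87, 0) = 15.87
Node uu (S = 168.2): continuation = 1/1.03·[0.3000·0.0000 + 0.7000·0.0000] = 0.0000; exercise value = 0.0000 ≤ continuation, so V_uu = 0.0000
Node ud (S = 98.6): continuation = 1/1.03·[0.3000·0.0000 + 0.7000·0.0000] = 0.0000; exercise value = 0.0000 ≤ continuation, so V_ud = 0.0000
Node dd (S = 57.8): continuation = 1/1.03·[0.3000·0.0000 + 0.7000·15.8700] = 10.7854; exercise value = 7.2000 ≤ continuation, so V_dd = 10.7854
Node u (S = 116): continuation = 1/1.03·[0.3000·0.0000 + 0.7000·0.0000] = 0.0000; exercise value = 0.0000 ≤ continuation, so V_u = 0.0000
Node d (S = 68): continuation = 1/1.03·[0.3000·0.0000 + 0.7000·10.7854] = 7.3299; exercise value = 0.0000 ≤ continuation, so V_d = 7.3299
Node 0 (S = 80): continuation = 1/1.03·[0.3000·0.0000 + 0.7000·7.3299] = 4.9815; exercise value = 0.0000 ≤ continuation, so V_0 = 4.9815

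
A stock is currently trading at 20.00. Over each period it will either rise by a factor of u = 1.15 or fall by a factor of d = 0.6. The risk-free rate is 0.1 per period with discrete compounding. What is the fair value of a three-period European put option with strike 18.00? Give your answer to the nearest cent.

0.53

Risk-neutral probability p = (1 + 0.1 − 0.6)/(1.15 − 0.6) = 0.5000/0.5500 = 0.9091
Terminal stock prices: S_uuu = 30.42, S_uud = 15.87, S_udd = 8.28, S_ddd = 4.32
Terminal payoffs (K − S): max(-12.42, 0) = 0, max(2.13, 0) = 2.13, max(9.72, 0) = 9.72, max(13.68, 0) = 13.68
Node uu (S = 26.45): V_uu = 1/1.1·[0.9091·0.0000 + 0.0909·2.1300] = 0.1760
Node ud (S = 13.8): V_ud = 1/1.1·[0.9091·2.1300 + 0.0909·9.7200] = 2.5636
Node dd (S = 7.2): V_dd = 1/1.1·[0.9091·9.7200 + 0.0909·13.6800] = 9.1636
Node u (S = 23): V_u = 1/1.1·[0.9091·0.1760 + 0.0909·2.5636] = 0.3574
Node d (S = 12): V_d = 1/1.1·[0.9091·2.5636 + 0.0909·9.1636] = 2.8760
Node 0 (S = 20): V_0 = 1/1.1·[0.9091·0.3574 + 0.0909·2.8760] = 0.5330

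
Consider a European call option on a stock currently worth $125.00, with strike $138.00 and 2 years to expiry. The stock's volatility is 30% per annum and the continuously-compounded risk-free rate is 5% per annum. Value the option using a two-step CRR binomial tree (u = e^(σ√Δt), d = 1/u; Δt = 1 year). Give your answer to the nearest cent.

CRR parameters: u = e^(σ√Δt) = e^(0.3·√1) = 1.3499, d = 1/u = 0.7408
Per-period rate: rΔt = 0.05·1 = 0.05, so R = e^0.05 = 1.0513
Risk-neutral probability p = (e^0.05 − 0.7408)/(1.3499 − 0.7408) = 0.3105/0.6090 = 0.5097
Terminal stock prices: S_uu = 227.8, S_ud = 125, S_dd = 68.6
Terminal payoffs (S − K): max(89.76, 0) = 89.76, max(-13, 0) = 0, max(-69.4, 0) = 0
Node u (S = 168.7): V_u = e^(−0.05)·[0.5097·89.7649 + 0.4903·0.0000] = 43.5252
Node d (S = 92.6): V_d = e^(−0.05)·[0.5097·0.0000 + 0.4903·0.0000] = 0.0000
Node 0 (S = 125): V_0 = e^(−0.05)·[0.5097·43.5252 + 0.4903·0.0000] = 21.1045

$21.10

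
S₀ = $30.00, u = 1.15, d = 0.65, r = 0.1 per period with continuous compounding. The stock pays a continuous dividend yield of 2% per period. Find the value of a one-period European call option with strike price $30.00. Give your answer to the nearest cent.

Per-period risk-free factor R = e^0.1 = 1.1052; dividend-adjusted growth = e^(0.1−0.02) = 1.0833.
Risk-neutral probability p = (1.0833 − 0.65)/(1.15 − 0.65) = 0.4333/0.5000 = 0.8666
Terminal stock prices: S_u = 34.5, S_d = 19.5
Terminal payoffs (S − K): max(4.5, 0) = 4.5, max(-10.5, 0) = 0
Node 0 (S = 30): V_0 = e^(−0.1)·[0.8666·4.5000 + 0.1334·0.0000] = 3.5285

$3.53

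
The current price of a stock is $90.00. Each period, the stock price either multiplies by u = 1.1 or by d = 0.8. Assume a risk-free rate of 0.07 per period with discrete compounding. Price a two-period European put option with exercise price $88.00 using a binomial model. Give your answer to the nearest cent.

Risk-neutral probability p = (1 + 0.07 − 0.8)/(1.1 − 0.8) = 0.2700/0.3000 = 0.9000
Terminal stock prices: S_uu = 108.9, S_ud = 79.2, S_dd = 57.6
Terminal payoffs (K − S): max(-20.9, 0) = 0, max(8.8, 0) = 8.8, max(30.4, 0) = 30.4
Node u (S = 99): V_u = 1/1.07·[0.9000·0.0000 + 0.1000·8.8000] = 0.8224
Node d (S = 72): V_d = 1/1.07·[0.9000·8.8000 + 0.1000·30.4000] = 10.2430
Node 0 (S = 90): V_0 = 1/1.07·[0.9000·0.8224 + 0.1000·10.2430] = 1.6491

$1.65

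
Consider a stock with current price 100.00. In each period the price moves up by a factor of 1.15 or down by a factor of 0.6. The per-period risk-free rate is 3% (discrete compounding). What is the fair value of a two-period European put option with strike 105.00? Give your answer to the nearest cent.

Risk-neutral probability p = (1 + 0.03 − 0.6)/(1.15 − 0.6) = 0.4300/0.5500 = 0.7818
Terminal stock prices: S_uu = 132.2, S_ud = 69, S_dd = 36
Terminal payoffs (K − S): max(-27.25, 0) = 0, max(36, 0) = 36, max(69, 0) = 69
Node u (S = 115): V_u = 1/1.03·[0.7818·0.0000 + 0.2182·36.0000] = 7.6258
Node d (S = 60): V_d = 1/1.03·[0.7818·36.0000 + 0.2182·69.0000] = 41.9417
Node 0 (S = 100): V_0 = 1/1.03·[0.7818·7.6258 + 0.2182·41.9417] = 14.6727

14.67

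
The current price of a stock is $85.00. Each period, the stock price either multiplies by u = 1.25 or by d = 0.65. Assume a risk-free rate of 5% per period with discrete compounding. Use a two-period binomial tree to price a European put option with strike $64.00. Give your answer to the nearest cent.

$2.83

Risk-neutral probability p = (1 + 0.05 − 0.65)/(1.25 − 0.65) = 0.4000/0.6000 = 0.6667
Terminal stock prices: S_uu = 132.8, S_ud = 69.06, S_dd = 35.91
Terminal payoffs (K − S): max(-68.81, 0) = 0, max(-5.062, 0) = 0, max(28.09, 0) = 28.09
Node u (S = 106.2): V_u = 1/1.05·[0.6667·0.0000 + 0.3333·0.0000] = 0.0000
Node d (S = 55.25): V_d = 1/1.05·[0.6667·0.0000 + 0.3333·28.0875] = 8.9167
Node 0 (S = 85): V_0 = 1/1.05·[0.6667·0.0000 + 0.3333·8.9167] = 2.8307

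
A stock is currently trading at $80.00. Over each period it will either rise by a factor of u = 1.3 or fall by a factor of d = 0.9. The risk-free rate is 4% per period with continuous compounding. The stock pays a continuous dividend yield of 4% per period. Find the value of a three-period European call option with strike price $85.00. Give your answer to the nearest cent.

$5.83

Per-period risk-free factor R = e^0.04 = 1.0408; dividend-adjusted growth = e^(0.04−0.04) = 1.0000.
Risk-neutral probability p = (1.0000 − 0.9)/(1.3 − 0.9) = 0.1000/0.4000 = 0.2500
Terminal stock prices: S_uuu = 175.8, S_uud = 121.7, S_udd = 84.24, S_ddd = 58.32
Terminal payoffs (S − K): max(90.76, 0) = 90.76, max(36.68, 0) = 36.68, max(-0.76, 0) = 0, max(-26.68, 0) = 0
Node uu (S = 135.2): V_uu = e^(−0.04)·[0.2500·90.7600 + 0.7500·36.6800] = 48.2316
Node ud (S = 93.6): V_ud = e^(−0.04)·[0.2500·36.6800 + 0.7500·0.0000] = 8.8104
Node dd (S = 64.8): V_dd = e^(−0.04)·[0.2500·0.0000 + 0.7500·0.0000] = 0.0000
Node u (S = 104): V_u = e^(−0.04)·[0.2500·48.2316 + 0.7500·8.8104] = 17.9338
Node d (S = 72): V_d = e^(−0.04)·[0.2500·8.8104 + 0.7500·0.0000] = 2.1162
Node 0 (S = 80): V_0 = e^(−0.04)·[0.2500·17.9338 + 0.7500·2.1162] = 5.8326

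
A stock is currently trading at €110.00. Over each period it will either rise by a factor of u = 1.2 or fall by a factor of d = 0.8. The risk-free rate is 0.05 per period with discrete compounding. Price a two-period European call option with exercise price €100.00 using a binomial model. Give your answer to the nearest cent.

€23.07

Risk-neutral probability p = (1 + 0.05 − 0.8)/(1.2 − 0.8) = 0.2500/0.4000 = 0.6250
Terminal stock prices: S_uu = 158.4, S_ud = 105.6, S_dd = 70.4
Terminal payoffs (S − K): max(58.4, 0) = 58.4, max(5.6, 0) = 5.6, max(-29.6, 0) = 0
Node u (S = 132): V_u = 1/1.05·[0.6250·58.4000 + 0.3750·5.6000] = 36.7619
Node d (S = 88): V_d = 1/1.05·[0.6250·5.6000 + 0.3750·0.0000] = 3.3333
Node 0 (S = 110): V_0 = 1/1.05·[0.6250·36.7619 + 0.3750·3.3333] = 23.0726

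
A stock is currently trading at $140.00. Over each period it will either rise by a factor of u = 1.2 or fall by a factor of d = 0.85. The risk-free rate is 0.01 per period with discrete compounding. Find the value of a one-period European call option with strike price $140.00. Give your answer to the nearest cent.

Risk-neutral probability p = (1 + 0.01 − 0.85)/(1.2 − 0.85) = 0.1600/0.3500 = 0.4571
Terminal stock prices: S_u = 168, S_d = 119
Terminal payoffs (S − K): max(28, 0) = 28, max(-21, 0) = 0
Node 0 (S = 140): V_0 = 1/1.01·[0.4571·28.0000 + 0.5429·0.0000] = 12.6733

$12.67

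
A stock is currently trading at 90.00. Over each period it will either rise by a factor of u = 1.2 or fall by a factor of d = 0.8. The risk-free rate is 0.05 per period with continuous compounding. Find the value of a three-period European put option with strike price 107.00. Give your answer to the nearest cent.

Risk-neutral probability p = (e^0.05 − 0.8)/(1.2 − 0.8) = 0.2513/0.4000 = 0.6282
Terminal stock prices: S_uuu = 155.5, S_uud = 103.7, S_udd = 69.12, S_ddd = 46.08
Terminal payoffs (K − S): max(-48.52, 0) = 0, max(3.32, 0) = 3.32, max(37.88, 0) = 37.88, max(60.92, 0) = 60.92
Node uu (S = 129.6): V_uu = e^(−0.05)·[0.6282·0.0000 + 0.3718·3.3200] = 1.1742
Node ud (S = 86.4): V_ud = e^(−0.05)·[0.6282·3.3200 + 0.3718·37.8800] = 15.3815
Node dd (S = 57.6): V_dd = e^(−0.05)·[0.6282·37.8800 + 0.3718·60.9200] = 44.1815
Node u (S = 108): V_u = e^(−0.05)·[0.6282·1.1742 + 0.3718·15.3815] = 6.1419
Node d (S = 72): V_d = e^(−0.05)·[0.6282·15.3815 + 0.3718·44.1815] = 24.8176
Node 0 (S = 90): V_0 = e^(−0.05)·[0.6282·6.1419 + 0.3718·24.8176] = 12.4478

12.45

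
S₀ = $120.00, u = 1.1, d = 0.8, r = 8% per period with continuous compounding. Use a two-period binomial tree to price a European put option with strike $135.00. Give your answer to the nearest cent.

$2.79

Risk-neutral probability p = (e^0.08 − 0.8)/(1.1 − 0.8) = 0.2833/0.3000 = 0.9443
Terminal stock prices: S_uu = 145.2, S_ud = 105.6, S_dd = 76.8
Terminal payoffs (K − S): max(-10.2, 0) = 0, max(29.4, 0) = 29.4, max(58.2, 0) = 58.2
Node u (S = 132): V_u = e^(−0.08)·[0.9443·0.0000 + 0.0557·29.4000] = 1.5119
Node d (S = 96): V_d = e^(−0.08)·[0.9443·29.4000 + 0.0557·58.2000] = 28.6207
Node 0 (S = 120): V_0 = e^(−0.08)·[0.9443·1.5119 + 0.0557·28.6207] = 2.7898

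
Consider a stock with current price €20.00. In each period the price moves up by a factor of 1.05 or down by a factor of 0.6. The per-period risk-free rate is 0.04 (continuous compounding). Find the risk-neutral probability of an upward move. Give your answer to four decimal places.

p = 0.9796

Risk-neutral probability p = (e^0.04 − 0.6)/(1.05 − 0.6) = 0.4408/0.4500 = 0.9796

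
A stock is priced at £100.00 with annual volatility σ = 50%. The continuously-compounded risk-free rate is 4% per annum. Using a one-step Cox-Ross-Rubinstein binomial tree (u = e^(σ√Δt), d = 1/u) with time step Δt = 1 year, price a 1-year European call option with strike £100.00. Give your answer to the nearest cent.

£25.97

CRR parameters: u = e^(σ√Δt) = e^(0.5·√1) = 1.6487, d = 1/u = 0.6065
Per-period rate: rΔt = 0.04·1 = 0.04, so R = e^0.04 = 1.0408
Risk-neutral probability p = (e^0.04 − 0.6065)/(1.6487 − 0.6065) = 0.4343/1.0422 = 0.4167
Terminal stock prices: S_u = 164.9, S_d = 60.65
Terminal payoffs (S − K): max(64.87, 0) = 64.87, max(-39.35, 0) = 0
Node 0 (S = 100): V_0 = e^(−0.04)·[0.4167·64.8721 + 0.5833·0.0000] = 25.9722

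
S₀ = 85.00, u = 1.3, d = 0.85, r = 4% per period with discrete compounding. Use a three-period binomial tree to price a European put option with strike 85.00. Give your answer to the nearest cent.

Risk-neutral probability p = (1 + 0.04 − 0.85)/(1.3 − 0.85) = 0.1900/0.4500 = 0.4222
Terminal stock prices: S_uuu = 186.7, S_uud = 122.1, S_udd = 79.84, S_ddd = 52.2
Terminal payoffs (K − S): max(-101.7, 0) = 0, max(-37.1, 0) = 0, max(5.164, 0) = 5.164, max(32.8, 0) = 32.8
Node uu (S = 143.7): V_uu = 1/1.04·[0.4222·0.0000 + 0.5778·0.0000] = 0.0000
Node ud (S = 93.92): V_ud = 1/1.04·[0.4222·0.0000 + 0.5778·5.1638] = 2.8688
Node dd (S = 61.41): V_dd = 1/1.04·[0.4222·5.1638 + 0.5778·32.7994] = 20.3183
Node u (S = 110.5): V_u = 1/1.04·[0.4222·0.0000 + 0.5778·2.8688] = 1.5938
Node d (S = 72.25): V_d = 1/1.04·[0.4222·2.8688 + 0.5778·20.3183] = 12.4526
Node 0 (S = 85): V_0 = 1/1.04·[0.4222·1.5938 + 0.5778·12.4526] = 7.5651

7.57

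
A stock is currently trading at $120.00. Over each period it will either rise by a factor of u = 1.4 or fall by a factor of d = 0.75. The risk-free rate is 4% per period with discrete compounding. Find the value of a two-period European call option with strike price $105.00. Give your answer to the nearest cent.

Risk-neutral probability p = (1 + 0.04 − 0.75)/(1.4 − 0.75) = 0.2900/0.6500 = 0.4462
Terminal stock prices: S_uu = 235.2, S_ud = 126, S_dd = 67.5
Terminal payoffs (S − K): max(130.2, 0) = 130.2, max(21, 0) = 21, max(-37.5, 0) = 0
Node u (S = 168): V_u = 1/1.04·[0.4462·130.2000 + 0.5538·21.0000] = 67.0385
Node d (S = 90): V_d = 1/1.04·[0.4462·21.0000 + 0.5538·0.0000] = 9.0089
Node 0 (S = 120): V_0 = 1/1.04·[0.4462·67.0385 + 0.5538·9.0089] = 33.5567

$33.56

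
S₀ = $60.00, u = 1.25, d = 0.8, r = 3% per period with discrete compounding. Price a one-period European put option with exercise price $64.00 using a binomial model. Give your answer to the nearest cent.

Risk-neutral probability p = (1 + 0.03 − 0.8)/(1.25 − 0.8) = 0.2300/0.4500 = 0.5111
Terminal stock prices: S_u = 75, S_d = 48
Terminal payoffs (K − S): max(-11, 0) = 0, max(16, 0) = 16
Node 0 (S = 60): V_0 = 1/1.03·[0.5111·0.0000 + 0.4889·16.0000] = 7.5944

$7.59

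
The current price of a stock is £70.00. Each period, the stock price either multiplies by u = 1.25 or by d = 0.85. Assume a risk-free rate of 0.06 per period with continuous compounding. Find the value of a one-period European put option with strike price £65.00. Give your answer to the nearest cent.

Risk-neutral probability p = (e^0.06 − 0.85)/(1.25 − 0.85) = 0.2118/0.4000 = 0.5296
Terminal stock prices: S_u = 87.5, S_d = 59.5
Terminal payoffs (K − S): max(-22.5, 0) = 0, max(5.5, 0) = 5.5
Node 0 (S = 70): V_0 = e^(−0.06)·[0.5296·0.0000 + 0.4704·5.5000] = 2.4366

£2.44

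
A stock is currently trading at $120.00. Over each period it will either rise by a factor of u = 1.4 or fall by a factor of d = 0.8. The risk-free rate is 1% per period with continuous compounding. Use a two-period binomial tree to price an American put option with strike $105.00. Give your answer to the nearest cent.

$11.68

Risk-neutral probability p = (e^0.01 − 0.8)/(1.4 − 0.8) = 0.2101/0.6000 = 0.3501
Terminal stock prices: S_uu = 235.2, S_ud = 134.4, S_dd = 76.8
Terminal payoffs (K − S): max(-130.2, 0) = 0, max(-29.4, 0) = 0, max(28.2, 0) = 28.2
Node u (S = 168): continuation = e^(−0.01)·[0.3501·0.0000 + 0.6499·0.0000] = 0.0000; exercise value = 0.0000 ≤ continuation, so V_u = 0.0000
Node d (S = 96): continuation = e^(−0.01)·[0.3501·0.0000 + 0.6499·28.2000] = 18.1453; exercise value = 9.0000 ≤ continuation, so V_d = 18.1453
Node 0 (S = 120): continuation = e^(−0.01)·[0.3501·0.0000 + 0.6499·18.1453] = 11.6756; exercise value = 0.0000 ≤ continuation, so V_0 = 11.6756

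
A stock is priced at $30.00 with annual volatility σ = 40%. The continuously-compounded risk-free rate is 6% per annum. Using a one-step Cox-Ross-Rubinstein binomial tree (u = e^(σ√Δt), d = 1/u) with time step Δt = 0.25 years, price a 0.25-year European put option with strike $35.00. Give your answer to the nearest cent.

CRR parameters: u = e^(σ√Δt) = e^(0.4·√0.25) = 1.2214, d = 1/u = 0.8187
Per-period rate: rΔt = 0.06·0.25 = 0.015, so R = e^0.015 = 1.0151
Risk-neutral probability p = (e^0.015 − 0.8187)/(1.2214 − 0.8187) = 0.1964/0.4027 = 0.4877
Terminal stock prices: S_u = 36.64, S_d = 24.56
Terminal payoffs (K − S): max(-1.642, 0) = 0, max(10.44, 0) = 10.44
Node 0 (S = 30): V_0 = e^(−0.015)·[0.4877·0.0000 + 0.5123·10.4381] = 5.2678

$5.27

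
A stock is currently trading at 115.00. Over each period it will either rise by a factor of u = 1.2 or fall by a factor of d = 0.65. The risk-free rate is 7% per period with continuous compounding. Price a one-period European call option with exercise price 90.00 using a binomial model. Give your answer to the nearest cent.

Risk-neutral probability p = (e^0.07 − 0.65)/(1.2 − 0.65) = 0.4225/0.5500 = 0.7682
Terminal stock prices: S_u = 138, S_d = 74.75
Terminal payoffs (S − K): max(48, 0) = 48, max(-15.25, 0) = 0
Node 0 (S = 115): V_0 = e^(−0.07)·[0.7682·48.0000 + 0.2318·0.0000] = 34.3806

34.38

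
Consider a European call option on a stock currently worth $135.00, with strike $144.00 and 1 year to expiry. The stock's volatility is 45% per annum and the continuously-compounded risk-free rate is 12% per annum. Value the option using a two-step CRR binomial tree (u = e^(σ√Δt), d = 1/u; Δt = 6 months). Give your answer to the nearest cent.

CRR parameters: u = e^(σ√Δt) = e^(0.45·√0.5) = 1.3746, d = 1/u = 0.7275
Per-period rate: rΔt = 0.12·0.5 = 0.06, so R = e^0.06 = 1.0618
Risk-neutral probability p = (e^0.06 − 0.7275)/(1.3746 − 0.7275) = 0.3344/0.6472 = 0.5167
Terminal stock prices: S_uu = 255.1, S_ud = 135, S_dd = 71.44
Terminal payoffs (S − K): max(111.1, 0) = 111.1, max(-9, 0) = 0, max(-72.56, 0) = 0
Node u (S = 185.6): V_u = e^(−0.06)·[0.5167·111.1039 + 0.4833·0.0000] = 54.0602
Node d (S = 98.21): V_d = e^(−0.06)·[0.5167·0.0000 + 0.4833·0.0000] = 0.0000
Node 0 (S = 135): V_0 = e^(−0.06)·[0.5167·54.0602 + 0.4833·0.0000] = 26.3042

$26.30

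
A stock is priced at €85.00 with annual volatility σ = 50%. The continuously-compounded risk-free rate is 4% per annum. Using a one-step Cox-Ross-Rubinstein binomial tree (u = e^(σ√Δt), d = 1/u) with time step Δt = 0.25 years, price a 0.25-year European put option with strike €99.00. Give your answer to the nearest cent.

€17.61

CRR parameters: u = e^(σ√Δt) = e^(0.5·√0.25) = 1.2840, d = 1/u = 0.7788
Per-period rate: rΔt = 0.04·0.25 = 0.01, so R = e^0.01 = 1.0101
Risk-neutral probability p = (e^0.01 − 0.7788)/(1.2840 − 0.7788) = 0.2312/0.5052 = 0.4577
Terminal stock prices: S_u = 109.1, S_d = 66.2
Terminal payoffs (K − S): max(-10.14, 0) = 0, max(32.8, 0) = 32.8
Node 0 (S = 85): V_0 = e^(−0.01)·[0.4577·0.0000 + 0.5423·32.8019] = 17.6110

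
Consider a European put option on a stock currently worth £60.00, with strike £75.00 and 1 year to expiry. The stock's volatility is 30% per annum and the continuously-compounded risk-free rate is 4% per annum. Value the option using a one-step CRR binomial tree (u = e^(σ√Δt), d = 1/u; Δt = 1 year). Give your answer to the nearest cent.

£14.89

CRR parameters: u = e^(σ√Δt) = e^(0.3·√1) = 1.3499, d = 1/u = 0.7408
Per-period rate: rΔt = 0.04·1 = 0.04, so R = e^0.04 = 1.0408
Risk-neutral probability p = (e^0.04 − 0.7408)/(1.3499 − 0.7408) = 0.3000/0.6090 = 0.4926
Terminal stock prices: S_u = 80.99, S_d = 44.45
Terminal payoffs (K − S): max(-5.992, 0) = 0, max(30.55, 0) = 30.55
Node 0 (S = 60): V_0 = e^(−0.04)·[0.4926·0.0000 + 0.5074·30.5509] = 14.8947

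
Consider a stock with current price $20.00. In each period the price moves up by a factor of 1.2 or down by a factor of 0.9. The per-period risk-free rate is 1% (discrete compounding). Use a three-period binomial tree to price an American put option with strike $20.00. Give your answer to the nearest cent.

$1.65

Risk-neutral probability p = (1 + 0.01 − 0.9)/(1.2 − 0.9) = 0.1100/0.3000 = 0.3667
Terminal stock prices: S_uuu = 34.56, S_uud = 25.92, S_udd = 19.44, S_ddd = 14.58
Terminal payoffs (K − S): max(-14.56, 0) = 0, max(-5.92, 0) = 0, max(0.56, 0) = 0.56, max(5.42, 0) = 5.42
Node uu (S = 28.8): continuation = 1/1.01·[0.3667·0.0000 + 0.6333·0.0000] = 0.0000; exercise value = 0.0000 ≤ continuation, so V_uu = 0.0000
Node ud (S = 21.6): continuation = 1/1.01·[0.3667·0.0000 + 0.6333·0.5600] = 0.3512; exercise value = 0.0000 ≤ continuation, so V_ud = 0.3512
Node dd (S = 16.2): continuation = 1/1.01·[0.3667·0.5600 + 0.6333·5.4200] = 3.6020; exercise value = 3.8000 > continuation, so V_dd = 3.8000 (exercise)
Node u (S = 24): continuation = 1/1.01·[0.3667·0.0000 + 0.6333·0.3512] = 0.2202; exercise value = 0.0000 ≤ continuation, so V_u = 0.2202
Node d (S = 18): continuation = 1/1.01·[0.3667·0.3512 + 0.6333·3.8000] = 2.5103; exercise value = 2.0000 ≤ continuation, so V_d = 2.5103
Node 0 (S = 20): continuation = 1/1.01·[0.3667·0.2202 + 0.6333·2.5103] = 1.6541; exercise value = 0.0000 ≤ continuation, so V_0 = 1.6541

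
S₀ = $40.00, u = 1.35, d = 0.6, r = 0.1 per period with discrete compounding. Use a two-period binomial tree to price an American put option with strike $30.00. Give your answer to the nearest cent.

$1.82

Risk-neutral probability p = (1 + 0.1 − 0.6)/(1.35 − 0.6) = 0.5000/0.7500 = 0.6667
Terminal stock prices: S_uu = 72.9, S_ud = 32.4, S_dd = 14.4
Terminal payoffs (K − S): max(-42.9, 0) = 0, max(-2.4, 0) = 0, max(15.6, 0) = 15.6
Node u (S = 54): continuation = 1/1.1·[0.6667·0.0000 + 0.3333·0.0000] = 0.0000; exercise value = 0.0000 ≤ continuation, so V_u = 0.0000
Node d (S = 24): continuation = 1/1.1·[0.6667·0.0000 + 0.3333·15.6000] = 4.7273; exercise value = 6.0000 > continuation, so V_d = 6.0000 (exercise)
Node 0 (S = 40): continuation = 1/1.1·[0.6667·0.0000 + 0.3333·6.0000] = 1.8182; exercise value = 0.0000 ≤ continuation, so V_0 = 1.8182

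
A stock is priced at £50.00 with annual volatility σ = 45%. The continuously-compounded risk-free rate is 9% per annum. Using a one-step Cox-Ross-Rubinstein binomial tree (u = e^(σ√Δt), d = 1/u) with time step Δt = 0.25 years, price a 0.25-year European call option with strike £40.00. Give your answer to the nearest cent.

£10.93

CRR parameters: u = e^(σ√Δt) = e^(0.45·√0.25) = 1.2523, d = 1/u = 0.7985
Per-period rate: rΔt = 0.09·0.25 = 0.0225, so R = e^0.0225 = 1.0228
Risk-neutral probability p = (e^0.0225 − 0.7985)/(1.2523 − 0.7985) = 0.2242/0.4538 = 0.4941
Terminal stock prices: S_u = 62.62, S_d = 39.93
Terminal payoffs (S − K): max(22.62, 0) = 22.62, max(-0.07419, 0) = 0
Node 0 (S = 50): V_0 = e^(−0.0225)·[0.4941·22.6161 + 0.5059·0.0000] = 10.9266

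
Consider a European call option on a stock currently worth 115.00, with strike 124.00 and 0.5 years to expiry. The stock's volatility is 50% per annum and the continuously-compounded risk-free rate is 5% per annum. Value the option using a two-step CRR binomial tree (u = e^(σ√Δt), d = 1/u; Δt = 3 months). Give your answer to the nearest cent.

CRR parameters: u = e^(σ√Δt) = e^(0.5·√0.25) = 1.2840, d = 1/u = 0.7788
Per-period rate: rΔt = 0.05·0.25 = 0.0125, so R = e^0.0125 = 1.0126
Risk-neutral probability p = (e^0.0125 − 0.7788)/(1.2840 − 0.7788) = 0.2338/0.5052 = 0.4627
Terminal stock prices: S_uu = 189.6, S_ud = 115, S_dd = 69.75
Terminal payoffs (S − K): max(65.6, 0) = 65.6, max(-9, 0) = 0, max(-54.25, 0) = 0
Node u (S = 147.7): V_u = e^(−0.0125)·[0.4627·65.6029 + 0.5373·0.0000] = 29.9787
Node d (S = 89.56): V_d = e^(−0.0125)·[0.4627·0.0000 + 0.5373·0.0000] = 0.0000
Node 0 (S = 115): V_0 = e^(−0.0125)·[0.4627·29.9787 + 0.5373·0.0000] = 13.6994

13.70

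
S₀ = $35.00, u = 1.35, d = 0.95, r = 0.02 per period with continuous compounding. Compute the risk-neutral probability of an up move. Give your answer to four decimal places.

Risk-neutral probability p = (e^0.02 − 0.95)/(1.35 − 0.95) = 0.0702/0.4000 = 0.1755

p = 0.1755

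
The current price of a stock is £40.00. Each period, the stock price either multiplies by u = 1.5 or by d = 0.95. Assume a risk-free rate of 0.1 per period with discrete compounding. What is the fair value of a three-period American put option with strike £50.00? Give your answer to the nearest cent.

Risk-neutral probability p = (1 + 0.1 − 0.95)/(1.5 − 0.95) = 0.1500/0.5500 = 0.2727
Terminal stock prices: S_uuu = 135, S_uud = 85.5, S_udd = 54.15, S_ddd = 34.29
Terminal payoffs (K − S): max(-85, 0) = 0, max(-35.5, 0) = 0, max(-4.15, 0) = 0, max(15.71, 0) = 15.71
Node uu (S = 90): continuation = 1/1.1·[0.2727·0.0000 + 0.7273·0.0000] = 0.0000; exercise value = 0.0000 ≤ continuation, so V_uu = 0.0000
Node ud (S = 57): continuation = 1/1.1·[0.2727·0.0000 + 0.7273·0.0000] = 0.0000; exercise value = 0.0000 ≤ continuation, so V_ud = 0.0000
Node dd (S = 36.1): continuation = 1/1.1·[0.2727·0.0000 + 0.7273·15.7050] = 10.3835; exercise value = 13.9000 > continuation, so V_dd = 13.9000 (exercise)
Node u (S = 60): continuation = 1/1.1·[0.2727·0.0000 + 0.7273·0.0000] = 0.0000; exercise value = 0.0000 ≤ continuation, so V_u = 0.0000
Node d (S = 38): continuation = 1/1.1·[0.2727·0.0000 + 0.7273·13.9000] = 9.1901; exercise value = 12.0000 > continuation, so V_d = 12.0000 (exercise)
Node 0 (S = 40): continuation = 1/1.1·[0.2727·0.0000 + 0.7273·12.0000] = 7.9339; exercise value = 10.0000 > continuation, so V_0 = 10.0000 (exercise)

£10.00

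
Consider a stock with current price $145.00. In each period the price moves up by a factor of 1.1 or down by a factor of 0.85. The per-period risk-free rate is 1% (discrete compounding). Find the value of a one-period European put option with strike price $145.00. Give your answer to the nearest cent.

$7.75

Risk-neutral probability p = (1 + 0.01 − 0.85)/(1.1 − 0.85) = 0.1600/0.2500 = 0.6400
Terminal stock prices: S_u = 159.5, S_d = 123.2
Terminal payoffs (K − S): max(-14.5, 0) = 0, max(21.75, 0) = 21.75
Node 0 (S = 145): V_0 = 1/1.01·[0.6400·0.0000 + 0.3600·21.7500] = 7.7525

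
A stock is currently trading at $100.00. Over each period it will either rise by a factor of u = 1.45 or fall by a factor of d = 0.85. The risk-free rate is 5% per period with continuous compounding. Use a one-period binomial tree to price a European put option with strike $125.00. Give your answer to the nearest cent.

Risk-neutral probability p = (e^0.05 − 0.85)/(1.45 − 0.85) = 0.2013/0.6000 = 0.3355
Terminal stock prices: S_u = 145, S_d = 85
Terminal payoffs (K − S): max(-20, 0) = 0, max(40, 0) = 40
Node 0 (S = 100): V_0 = e^(−0.05)·[0.3355·0.0000 + 0.6645·40.0000] = 25.2855

$25.29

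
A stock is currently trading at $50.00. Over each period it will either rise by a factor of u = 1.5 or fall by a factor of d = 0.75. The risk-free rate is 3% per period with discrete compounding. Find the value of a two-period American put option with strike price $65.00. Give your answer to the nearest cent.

Risk-neutral probability p = (1 + 0.03 − 0.75)/(1.5 − 0.75) = 0.2800/0.7500 = 0.3733
Terminal stock prices: S_uu = 112.5, S_ud = 56.25, S_dd = 28.12
Terminal payoffs (K − S): max(-47.5, 0) = 0, max(8.75, 0) = 8.75, max(36.88, 0) = 36.88
Node u (S = 75): continuation = 1/1.03·[0.3733·0.0000 + 0.6267·8.7500] = 5.3236; exercise value = 0.0000 ≤ continuation, so V_u = 5.3236
Node d (S = 37.5): continuation = 1/1.03·[0.3733·8.7500 + 0.6267·36.8750] = 25.6068; exercise value = 27.5000 > continuation, so V_d = 27.5000 (exercise)
Node 0 (S = 50): continuation = 1/1.03·[0.3733·5.3236 + 0.6267·27.5000] = 18.6610; exercise value = 15.0000 ≤ continuation, so V_0 = 18.6610

$18.66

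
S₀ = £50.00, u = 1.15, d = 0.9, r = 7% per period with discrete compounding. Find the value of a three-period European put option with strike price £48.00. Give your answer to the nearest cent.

£0.55

Risk-neutral probability p = (1 + 0.07 − 0.9)/(1.15 − 0.9) = 0.1700/0.2500 = 0.6800
Terminal stock prices: S_uuu = 76.04, S_uud = 59.51, S_udd = 46.57, S_ddd = 36.45
Terminal payoffs (K − S): max(-28.04, 0) = 0, max(-11.51, 0) = 0, max(1.425, 0) = 1.425, max(11.55, 0) = 11.55
Node uu (S = 66.12): V_uu = 1/1.07·[0.6800·0.0000 + 0.3200·0.0000] = 0.0000
Node ud (S = 51.75): V_ud = 1/1.07·[0.6800·0.0000 + 0.3200·1.4250] = 0.4262
Node dd (S = 40.5): V_dd = 1/1.07·[0.6800·1.4250 + 0.3200·11.5500] = 4.3598
Node u (S = 57.5): V_u = 1/1.07·[0.6800·0.0000 + 0.3200·0.4262] = 0.1275
Node d (S = 45): V_d = 1/1.07·[0.6800·0.4262 + 0.3200·4.3598] = 1.5747
Node 0 (S = 50): V_0 = 1/1.07·[0.6800·0.1275 + 0.3200·1.5747] = 0.5519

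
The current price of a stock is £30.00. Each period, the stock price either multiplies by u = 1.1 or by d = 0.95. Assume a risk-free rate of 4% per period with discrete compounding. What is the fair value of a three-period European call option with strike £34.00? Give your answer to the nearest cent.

Risk-neutral probability p = (1 + 0.04 − 0.95)/(1.1 − 0.95) = 0.0900/0.1500 = 0.6000
Terminal stock prices: S_uuu = 39.93, S_uud = 34.48, S_udd = 29.78, S_ddd = 25.72
Terminal payoffs (S − K): max(5.93, 0) = 5.93, max(0.485, 0) = 0.485, max(-4.218, 0) = 0, max(-8.279, 0) = 0
Node uu (S = 36.3): V_uu = 1/1.04·[0.6000·5.9300 + 0.4000·0.4850] = 3.6077
Node ud (S = 31.35): V_ud = 1/1.04·[0.6000·0.4850 + 0.4000·0.0000] = 0.2798
Node dd (S = 27.07): V_dd = 1/1.04·[0.6000·0.0000 + 0.4000·0.0000] = 0.0000
Node u (S = 33): V_u = 1/1.04·[0.6000·3.6077 + 0.4000·0.2798] = 2.1890
Node d (S = 28.5): V_d = 1/1.04·[0.6000·0.2798 + 0.4000·0.0000] = 0.1614
Node 0 (S = 30): V_0 = 1/1.04·[0.6000·2.1890 + 0.4000·0.1614] = 1.3250

£1.32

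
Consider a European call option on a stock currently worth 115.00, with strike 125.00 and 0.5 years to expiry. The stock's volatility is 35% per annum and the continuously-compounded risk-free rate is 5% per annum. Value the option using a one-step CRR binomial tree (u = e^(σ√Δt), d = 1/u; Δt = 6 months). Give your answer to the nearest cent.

CRR parameters: u = e^(σ√Δt) = e^(0.35·√0.5) = 1.2808, d = 1/u = 0.7808
Per-period rate: rΔt = 0.05·0.5 = 0.025, so R = e^0.025 = 1.0253
Risk-neutral probability p = (e^0.025 − 0.7808)/(1.2808 − 0.7808) = 0.2446/0.5000 = 0.4891
Terminal stock prices: S_u = 147.3, S_d = 89.79
Terminal payoffs (S − K): max(22.29, 0) = 22.29, max(-35.21, 0) = 0
Node 0 (S = 115): V_0 = e^(−0.025)·[0.4891·22.2924 + 0.5109·0.0000] = 10.6333

10.63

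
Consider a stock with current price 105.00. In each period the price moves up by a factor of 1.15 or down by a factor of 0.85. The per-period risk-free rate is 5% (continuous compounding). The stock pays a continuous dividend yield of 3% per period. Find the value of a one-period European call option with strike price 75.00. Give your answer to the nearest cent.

30.55

Per-period risk-free factor R = e^0.05 = 1.0513; dividend-adjusted growth = e^(0.05−0.03) = 1.0202.
Risk-neutral probability p = (1.0202 − 0.85)/(1.15 − 0.85) = 0.1702/0.3000 = 0.5673
Terminal stock prices: S_u = 120.7, S_d = 89.25
Terminal payoffs (S − K): max(45.75, 0) = 45.75, max(14.25, 0) = 14.25
Node 0 (S = 105): V_0 = e^(−0.05)·[0.5673·45.7500 + 0.4327·14.2500] = 30.5546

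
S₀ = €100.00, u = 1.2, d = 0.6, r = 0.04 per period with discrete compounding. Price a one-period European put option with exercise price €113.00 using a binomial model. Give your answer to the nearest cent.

Risk-neutral probability p = (1 + 0.04 − 0.6)/(1.2 − 0.6) = 0.4400/0.6000 = 0.7333
Terminal stock prices: S_u = 120, S_d = 60
Terminal payoffs (K − S): max(-7, 0) = 0, max(53, 0) = 53
Node 0 (S = 100): V_0 = 1/1.04·[0.7333·0.0000 + 0.2667·53.0000] = 13.5897

€13.59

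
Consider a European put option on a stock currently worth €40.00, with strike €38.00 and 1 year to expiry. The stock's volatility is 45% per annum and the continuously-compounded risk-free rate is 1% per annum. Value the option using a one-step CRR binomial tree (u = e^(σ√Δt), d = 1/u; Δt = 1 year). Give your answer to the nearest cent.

€7.42

CRR parameters: u = e^(σ√Δt) = e^(0.45·√1) = 1.5683, d = 1/u = 0.6376
Per-period rate: rΔt = 0.01·1 = 0.01, so R = e^0.01 = 1.0101
Risk-neutral probability p = (e^0.01 − 0.6376)/(1.5683 − 0.6376) = 0.3724/0.9307 = 0.4002
Terminal stock prices: S_u = 62.73, S_d = 25.51
Terminal payoffs (K − S): max(-24.73, 0) = 0, max(12.49, 0) = 12.49
Node 0 (S = 40): V_0 = e^(−0.01)·[0.4002·0.0000 + 0.5998·12.4949] = 7.4204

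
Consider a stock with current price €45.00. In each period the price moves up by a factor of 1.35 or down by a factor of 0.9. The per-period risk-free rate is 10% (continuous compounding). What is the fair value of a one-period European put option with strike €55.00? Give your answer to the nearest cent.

Risk-neutral probability p = (e^0.1 − 0.9)/(1.35 − 0.9) = 0.2052/0.4500 = 0.4559
Terminal stock prices: S_u = 60.75, S_d = 40.5
Terminal payoffs (K − S): max(-5.75, 0) = 0, max(14.5, 0) = 14.5
Node 0 (S = 45): V_0 = e^(−0.1)·[0.4559·0.0000 + 0.5441·14.5000] = 7.1382

€7.14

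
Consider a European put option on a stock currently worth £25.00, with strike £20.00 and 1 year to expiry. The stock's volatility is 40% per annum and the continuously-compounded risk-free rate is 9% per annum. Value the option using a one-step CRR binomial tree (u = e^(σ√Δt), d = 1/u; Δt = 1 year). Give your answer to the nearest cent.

CRR parameters: u = e^(σ√Δt) = e^(0.4·√1) = 1.4918, d = 1/u = 0.6703
Per-period rate: rΔt = 0.09·1 = 0.09, so R = e^0.09 = 1.0942
Risk-neutral probability p = (e^0.09 − 0.6703)/(1.4918 − 0.6703) = 0.4239/0.8215 = 0.5159
Terminal stock prices: S_u = 37.3, S_d = 16.76
Terminal payoffs (K − S): max(-17.3, 0) = 0, max(3.242, 0) = 3.242
Node 0 (S = 25): V_0 = e^(−0.09)·[0.5159·0.0000 + 0.4841·3.2420] = 1.4342

£1.43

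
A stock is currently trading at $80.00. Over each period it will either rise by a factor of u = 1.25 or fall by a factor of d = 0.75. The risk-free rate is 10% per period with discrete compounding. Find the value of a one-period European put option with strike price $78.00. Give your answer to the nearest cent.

$4.91

Risk-neutral probability p = (1 + 0.1 − 0.75)/(1.25 − 0.75) = 0.3500/0.5000 = 0.7000
Terminal stock prices: S_u = 100, S_d = 60
Terminal payoffs (K − S): max(-22, 0) = 0, max(18, 0) = 18
Node 0 (S = 80): V_0 = 1/1.1·[0.7000·0.0000 + 0.3000·18.0000] = 4.9091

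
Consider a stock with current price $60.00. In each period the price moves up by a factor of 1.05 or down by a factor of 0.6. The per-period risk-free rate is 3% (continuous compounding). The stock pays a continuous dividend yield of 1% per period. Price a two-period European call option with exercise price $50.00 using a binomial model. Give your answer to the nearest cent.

$13.26

Per-period risk-free factor R = e^0.03 = 1.0305; dividend-adjusted growth = e^(0.03−0.01) = 1.0202.
Risk-neutral probability p = (1.0202 − 0.6)/(1.05 − 0.6) = 0.4202/0.4500 = 0.9338
Terminal stock prices: S_uu = 66.15, S_ud = 37.8, S_dd = 21.6
Terminal payoffs (S − K): max(16.15, 0) = 16.15, max(-12.2, 0) = 0, max(-28.4, 0) = 0
Node u (S = 63): V_u = e^(−0.03)·[0.9338·16.1500 + 0.0662·0.0000] = 14.6349
Node d (S = 36): V_d = e^(−0.03)·[0.9338·0.0000 + 0.0662·0.0000] = 0.0000
Node 0 (S = 60): V_0 = e^(−0.03)·[0.9338·14.6349 + 0.0662·0.0000] = 13.2619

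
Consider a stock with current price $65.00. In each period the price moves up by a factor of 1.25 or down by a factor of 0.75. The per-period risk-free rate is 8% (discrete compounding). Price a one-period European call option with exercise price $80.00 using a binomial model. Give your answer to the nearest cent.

Risk-neutral probability p = (1 + 0.08 − 0.75)/(1.25 − 0.75) = 0.3300/0.5000 = 0.6600
Terminal stock prices: S_u = 81.25, S_d = 48.75
Terminal payoffs (S − K): max(1.25, 0) = 1.25, max(-31.25, 0) = 0
Node 0 (S = 65): V_0 = 1/1.08·[0.6600·1.2500 + 0.3400·0.0000] = 0.7639

$0.76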